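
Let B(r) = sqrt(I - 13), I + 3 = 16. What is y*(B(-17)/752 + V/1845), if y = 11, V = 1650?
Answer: 1210/123 ≈ 9.8374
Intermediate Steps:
I = 13 (I = -3 + 16 = 13)
B(r) = 0 (B(r) = sqrt(13 - 13) = sqrt(0) = 0)
y*(B(-17)/752 + V/1845) = 11*(0/752 + 1650/1845) = 11*(0*(1/752) + 1650*(1/1845)) = 11*(0 + 110/123) = 11*(110/123) = 1210/123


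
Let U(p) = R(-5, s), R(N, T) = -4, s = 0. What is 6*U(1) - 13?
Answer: -37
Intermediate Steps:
U(p) = -4
6*U(1) - 13 = 6*(-4) - 13 = -24 - 13 = -37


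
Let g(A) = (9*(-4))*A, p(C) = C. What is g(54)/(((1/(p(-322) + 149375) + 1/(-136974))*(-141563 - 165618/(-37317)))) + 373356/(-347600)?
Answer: -42904264453982369208531/1848299590906110100 ≈ -23213.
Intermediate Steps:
g(A) = -36*A
g(54)/(((1/(p(-322) + 149375) + 1/(-136974))*(-141563 - 165618/(-37317)))) + 373356/(-347600) = (-36*54)/(((1/(-322 + 149375) + 1/(-136974))*(-141563 - 165618/(-37317)))) + 373356/(-347600) = -1944*1/((-141563 - 165618*(-1/37317))*(1/149053 - 1/136974)) + 373356*(-1/347600) = -1944*1/((-141563 + 55206/12439)*(1/149053 - 1/136974)) - 93339/86900 = -1944/((-12079/20416385622*(-1760846951/12439))) - 93339/86900 = -1944/21269270321129/253959420752058 - 93339/86900 = -1944*253959420752058/21269270321129 - 93339/86900 = -493697113942000752/21269270321129 - 93339/86900 = -42904264453982369208531/1848299590906110100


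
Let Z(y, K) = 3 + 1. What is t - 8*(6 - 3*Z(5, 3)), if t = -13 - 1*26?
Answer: 9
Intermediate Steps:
Z(y, K) = 4
t = -39 (t = -13 - 26 = -39)
t - 8*(6 - 3*Z(5, 3)) = -39 - 8*(6 - 3*4) = -39 - 8*(6 - 12) = -39 - 8*(-6) = -39 + 48 = 9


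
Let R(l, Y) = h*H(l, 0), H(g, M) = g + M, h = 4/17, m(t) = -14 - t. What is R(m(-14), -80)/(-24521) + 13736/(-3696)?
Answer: -1717/462 ≈ -3.7164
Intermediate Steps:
h = 4/17 (h = 4*(1/17) = 4/17 ≈ 0.23529)
H(g, M) = M + g
R(l, Y) = 4*l/17 (R(l, Y) = 4*(0 + l)/17 = 4*l/17)
R(m(-14), -80)/(-24521) + 13736/(-3696) = (4*(-14 - 1*(-14))/17)/(-24521) + 13736/(-3696) = (4*(-14 + 14)/17)*(-1/24521) + 13736*(-1/3696) = ((4/17)*0)*(-1/24521) - 1717/462 = 0*(-1/24521) - 1717/462 = 0 - 1717/462 = -1717/462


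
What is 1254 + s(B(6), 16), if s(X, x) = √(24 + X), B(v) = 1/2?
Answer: 1254 + 7*√2/2 ≈ 1258.9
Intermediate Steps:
B(v) = ½
1254 + s(B(6), 16) = 1254 + √(24 + ½) = 1254 + √(49/2) = 1254 + 7*√2/2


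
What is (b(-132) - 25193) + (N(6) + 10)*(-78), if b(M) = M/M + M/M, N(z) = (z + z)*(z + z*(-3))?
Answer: -14739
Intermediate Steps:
N(z) = -4*z**2 (N(z) = (2*z)*(z - 3*z) = (2*z)*(-2*z) = -4*z**2)
b(M) = 2 (b(M) = 1 + 1 = 2)
(b(-132) - 25193) + (N(6) + 10)*(-78) = (2 - 25193) + (-4*6**2 + 10)*(-78) = -25191 + (-4*36 + 10)*(-78) = -25191 + (-144 + 10)*(-78) = -25191 - 134*(-78) = -25191 + 10452 = -14739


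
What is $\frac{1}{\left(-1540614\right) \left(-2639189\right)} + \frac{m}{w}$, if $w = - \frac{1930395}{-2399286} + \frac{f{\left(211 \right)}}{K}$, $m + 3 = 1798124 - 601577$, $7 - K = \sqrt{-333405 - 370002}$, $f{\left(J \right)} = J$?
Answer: $\frac{31532578416518862511872799126230821}{23325655591355485537905686454} - \frac{20185646898300986112 i \sqrt{703407}}{40157583065738243} \approx 1.3518 \cdot 10^{6} - 4.2158 \cdot 10^{5} i$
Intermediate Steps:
$K = 7 - i \sqrt{703407}$ ($K = 7 - \sqrt{-333405 - 370002} = 7 - \sqrt{-703407} = 7 - i \sqrt{703407} \approx 7.0 - 838.69 i$)
$m = 1196544$ ($m = -3 + \left(1798124 - 601577\right) = -3 + 1196547 = 1196544$)
$w = \frac{643465}{799762} + \frac{211}{7 - i \sqrt{703407}}$ ($w = - \frac{1930395}{-2399286} + \frac{211}{7 - i \sqrt{703407}} = \left(-1930395\right) \left(- \frac{1}{2399286}\right) + \frac{211}{7 - i \sqrt{703407}} = \frac{643465}{799762} + \frac{211}{7 - i \sqrt{703407}} \approx 0.80667 + 0.25156 i$)
$\frac{1}{\left(-1540614\right) \left(-2639189\right)} + \frac{m}{w} = \frac{1}{\left(-1540614\right) \left(-2639189\right)} + \frac{1196544}{\frac{226915281757}{281298688736} + \frac{211 i \sqrt{703407}}{703456}} = \left(- \frac{1}{1540614}\right) \left(- \frac{1}{2639189}\right) + \frac{1196544}{\frac{226915281757}{281298688736} + \frac{211 i \sqrt{703407}}{703456}} = \frac{1}{4065971522046} + \frac{1196544}{\frac{226915281757}{281298688736} + \frac{211 i \sqrt{703407}}{703456}}$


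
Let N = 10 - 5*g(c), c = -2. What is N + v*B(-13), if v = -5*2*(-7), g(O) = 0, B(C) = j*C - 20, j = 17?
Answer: -16860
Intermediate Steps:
B(C) = -20 + 17*C (B(C) = 17*C - 20 = -20 + 17*C)
v = 70 (v = -10*(-7) = 70)
N = 10 (N = 10 - 5*0 = 10 + 0 = 10)
N + v*B(-13) = 10 + 70*(-20 + 17*(-13)) = 10 + 70*(-20 - 221) = 10 + 70*(-241) = 10 - 16870 = -16860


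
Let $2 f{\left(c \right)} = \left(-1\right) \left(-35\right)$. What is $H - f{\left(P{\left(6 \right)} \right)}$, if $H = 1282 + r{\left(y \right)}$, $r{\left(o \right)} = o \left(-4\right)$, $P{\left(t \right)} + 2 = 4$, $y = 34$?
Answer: $\frac{2257}{2} \approx 1128.5$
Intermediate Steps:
$P{\left(t \right)} = 2$ ($P{\left(t \right)} = -2 + 4 = 2$)
$f{\left(c \right)} = \frac{35}{2}$ ($f{\left(c \right)} = \frac{\left(-1\right) \left(-35\right)}{2} = \frac{1}{2} \cdot 35 = \frac{35}{2}$)
$r{\left(o \right)} = - 4 o$
$H = 1146$ ($H = 1282 - 136 = 1146$)
$H - f{\left(P{\left(6 \right)} \right)} = 1146 - \frac{35}{2} = \frac{2257}{2}$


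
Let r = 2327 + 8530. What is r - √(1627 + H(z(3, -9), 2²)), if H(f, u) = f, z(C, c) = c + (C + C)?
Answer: 10857 - 2*√406 ≈ 10817.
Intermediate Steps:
z(C, c) = c + 2*C
r = 10857
r - √(1627 + H(z(3, -9), 2²)) = 10857 - √(1627 + (-9 + 2*3)) = 10857 - √(1627 + (-9 + 6)) = 10857 - √(1627 - 3) = 10857 - √1624 = 10857 - 2*√406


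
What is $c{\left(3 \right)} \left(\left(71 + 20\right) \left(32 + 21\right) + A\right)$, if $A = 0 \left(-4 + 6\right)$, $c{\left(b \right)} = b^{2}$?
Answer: $43407$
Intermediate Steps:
$A = 0$ ($A = 0 \cdot 2 = 0$)
$c{\left(3 \right)} \left(\left(71 + 20\right) \left(32 + 21\right) + A\right) = 3^{2} \left(\left(71 + 20\right) \left(32 + 21\right) + 0\right) = 9 \left(91 \cdot 53 + 0\right) = 9 \left(4823 + 0\right) = 9 \cdot 4823 = 43407$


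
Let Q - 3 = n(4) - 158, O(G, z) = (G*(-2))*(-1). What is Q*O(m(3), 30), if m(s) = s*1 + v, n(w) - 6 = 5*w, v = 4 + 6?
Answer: -3354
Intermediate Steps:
v = 10
n(w) = 6 + 5*w
m(s) = 10 + s (m(s) = s*1 + 10 = s + 10 = 10 + s)
O(G, z) = 2*G (O(G, z) = -2*G*(-1) = 2*G)
Q = -129 (Q = 3 + ((6 + 5*4) - 158) = 3 + ((6 + 20) - 158) = 3 + (26 - 158) = 3 - 132 = -129)
Q*O(m(3), 30) = -258*(10 + 3) = -258*13 = -129*26 = -3354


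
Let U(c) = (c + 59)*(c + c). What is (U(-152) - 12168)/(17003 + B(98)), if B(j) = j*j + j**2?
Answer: 16104/36211 ≈ 0.44473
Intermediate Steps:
B(j) = 2*j**2 (B(j) = j**2 + j**2 = 2*j**2)
U(c) = 2*c*(59 + c) (U(c) = (59 + c)*(2*c) = 2*c*(59 + c))
(U(-152) - 12168)/(17003 + B(98)) = (2*(-152)*(59 - 152) - 12168)/(17003 + 2*98**2) = (2*(-152)*(-93) - 12168)/(17003 + 2*9604) = (28272 - 12168)/(17003 + 19208) = 16104/36211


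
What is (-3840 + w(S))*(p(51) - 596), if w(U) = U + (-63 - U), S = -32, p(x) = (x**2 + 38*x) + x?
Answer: -15588582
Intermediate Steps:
p(x) = x**2 + 39*x
w(U) = -63
(-3840 + w(S))*(p(51) - 596) = (-3840 - 63)*(51*(39 + 51) - 596) = -3903*(51*90 - 596) = -3903*(4590 - 596) = -3903*3994 = -15588582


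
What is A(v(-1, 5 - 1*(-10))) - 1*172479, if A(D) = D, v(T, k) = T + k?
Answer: -172465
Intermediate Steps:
A(v(-1, 5 - 1*(-10))) - 1*172479 = (-1 + (5 - 1*(-10))) - 1*172479 = (-1 + (5 + 10)) - 172479 = (-1 + 15) - 172479 = 14 - 172479 = -172465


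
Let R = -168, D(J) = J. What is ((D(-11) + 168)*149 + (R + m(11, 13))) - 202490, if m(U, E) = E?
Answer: -179252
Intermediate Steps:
((D(-11) + 168)*149 + (R + m(11, 13))) - 202490 = ((-11 + 168)*149 + (-168 + 13)) - 202490 = (157*149 - 155) - 202490 = (23393 - 155) - 202490 = 23238 - 202490 = -179252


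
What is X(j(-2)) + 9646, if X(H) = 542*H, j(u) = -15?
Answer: 1516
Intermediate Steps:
X(j(-2)) + 9646 = 542*(-15) + 9646 = -8130 + 9646 = 1516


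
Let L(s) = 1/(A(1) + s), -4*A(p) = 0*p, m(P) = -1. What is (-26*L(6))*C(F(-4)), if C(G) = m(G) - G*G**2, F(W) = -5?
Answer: -1612/3 ≈ -537.33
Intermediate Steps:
C(G) = -1 - G**3 (C(G) = -1 - G*G**2 = -1 - G**3)
A(p) = 0 (A(p) = -0*p = -1/4*0 = 0)
L(s) = 1/s (L(s) = 1/(0 + s) = 1/s)
(-26*L(6))*C(F(-4)) = (-26/6)*(-1 - 1*(-5)**3) = (-26*1/6)*(-1 - 1*(-125)) = -13*(-1 + 125)/3 = -13/3*124 = -1612/3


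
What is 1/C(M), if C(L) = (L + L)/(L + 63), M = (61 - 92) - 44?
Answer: 2/25 ≈ 0.080000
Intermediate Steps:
M = -75 (M = -31 - 44 = -75)
C(L) = 2*L/(63 + L) (C(L) = (2*L)/(63 + L) = 2*L/(63 + L))
1/C(M) = 1/(2*(-75)/(63 - 75)) = 1/(2*(-75)/(-12)) = 1/(2*(-75)*(-1/12)) = 1/(25/2) = 2/25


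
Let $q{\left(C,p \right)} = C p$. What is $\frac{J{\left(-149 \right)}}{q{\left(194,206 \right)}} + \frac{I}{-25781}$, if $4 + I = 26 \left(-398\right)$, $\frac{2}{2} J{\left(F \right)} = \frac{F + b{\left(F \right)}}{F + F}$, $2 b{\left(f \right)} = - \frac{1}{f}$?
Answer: $\frac{36740010257893}{91495816546736} \approx 0.40155$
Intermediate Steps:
$b{\left(f \right)} = - \frac{1}{2 f}$ ($b{\left(f \right)} = \frac{\left(-1\right) \frac{1}{f}}{2} = - \frac{1}{2 f}$)
$J{\left(F \right)} = \frac{F - \frac{1}{2 F}}{2 F}$ ($J{\left(F \right)} = \frac{F - \frac{1}{2 F}}{F + F} = \frac{F - \frac{1}{2 F}}{2 F}$)
$I = -10352$ ($I = -4 + 26 \left(-398\right) = -4 - 10348 = -10352$)
$\frac{J{\left(-149 \right)}}{q{\left(194,206 \right)}} + \frac{I}{-25781} = \frac{\frac{1}{2} - \frac{1}{4 \cdot 22201}}{194 \cdot 206} - \frac{10352}{-25781} = \frac{\frac{1}{2} - \frac{1}{88804}}{39964} - - \frac{10352}{25781} = \left(\frac{1}{2} - \frac{1}{88804}\right) \frac{1}{39964} + \frac{10352}{25781} = \frac{44401}{88804} \cdot \frac{1}{39964} + \frac{10352}{25781} = \frac{44401}{3548963056} + \frac{10352}{25781} = \frac{36740010257893}{91495816546736}$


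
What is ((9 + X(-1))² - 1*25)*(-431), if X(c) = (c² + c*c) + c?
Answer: -32325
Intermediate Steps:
X(c) = c + 2*c² (X(c) = (c² + c²) + c = 2*c² + c = c + 2*c²)
((9 + X(-1))² - 1*25)*(-431) = ((9 - (1 + 2*(-1)))² - 1*25)*(-431) = ((9 - (1 - 2))² - 25)*(-431) = ((9 - 1*(-1))² - 25)*(-431) = ((9 + 1)² - 25)*(-431) = (10² - 25)*(-431) = (100 - 25)*(-431) = 75*(-431) = -32325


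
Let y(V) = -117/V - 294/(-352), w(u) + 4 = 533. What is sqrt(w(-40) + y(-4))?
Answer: sqrt(1082389)/44 ≈ 23.645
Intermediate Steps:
w(u) = 529 (w(u) = -4 + 533 = 529)
y(V) = 147/176 - 117/V (y(V) = -117/V - 294*(-1/352) = -117/V + 147/176 = 147/176 - 117/V)
sqrt(w(-40) + y(-4)) = sqrt(529 + (147/176 - 117/(-4))) = sqrt(529 + (147/176 - 117*(-1/4))) = sqrt(529 + (147/176 + 117/4)) = sqrt(529 + 5295/176) = sqrt(98399/176) = sqrt(1082389)/44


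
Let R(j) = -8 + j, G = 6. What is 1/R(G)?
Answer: -1/2 ≈ -0.50000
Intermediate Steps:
1/R(G) = 1/(-8 + 6) = 1/(-2) = -1/2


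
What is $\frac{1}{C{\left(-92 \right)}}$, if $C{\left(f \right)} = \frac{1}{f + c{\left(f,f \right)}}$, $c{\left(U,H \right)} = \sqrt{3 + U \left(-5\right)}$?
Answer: $-92 + \sqrt{463} \approx -70.483$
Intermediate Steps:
$c{\left(U,H \right)} = \sqrt{3 - 5 U}$
$C{\left(f \right)} = \frac{1}{f + \sqrt{3 - 5 f}}$
$\frac{1}{C{\left(-92 \right)}} = \frac{1}{\frac{1}{-92 + \sqrt{3 - -460}}} = \frac{1}{\frac{1}{-92 + \sqrt{3 + 460}}} = \frac{1}{\frac{1}{-92 + \sqrt{463}}} = -92 + \sqrt{463}$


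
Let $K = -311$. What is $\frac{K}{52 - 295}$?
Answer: $\frac{311}{243} \approx 1.2798$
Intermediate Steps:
$\frac{K}{52 - 295} = \frac{1}{52 - 295} \left(-311\right) = \frac{1}{-243} \left(-311\right) = \left(- \frac{1}{243}\right) \left(-311\right) = \frac{311}{243}$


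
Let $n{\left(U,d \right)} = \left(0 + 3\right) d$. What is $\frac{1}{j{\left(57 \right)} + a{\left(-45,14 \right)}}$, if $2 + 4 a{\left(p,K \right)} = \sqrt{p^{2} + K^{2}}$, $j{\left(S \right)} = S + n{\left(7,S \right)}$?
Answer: $\frac{3640}{825879} - \frac{4 \sqrt{2221}}{825879} \approx 0.0041792$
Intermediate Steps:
$n{\left(U,d \right)} = 3 d$
$j{\left(S \right)} = 4 S$ ($j{\left(S \right)} = S + 3 S = 4 S$)
$a{\left(p,K \right)} = - \frac{1}{2} + \frac{\sqrt{K^{2} + p^{2}}}{4}$ ($a{\left(p,K \right)} = - \frac{1}{2} + \frac{\sqrt{p^{2} + K^{2}}}{4} = - \frac{1}{2} + \frac{\sqrt{K^{2} + p^{2}}}{4}$)
$\frac{1}{j{\left(57 \right)} + a{\left(-45,14 \right)}} = \frac{1}{4 \cdot 57 - \left(\frac{1}{2} - \frac{\sqrt{14^{2} + \left(-45\right)^{2}}}{4}\right)} = \frac{1}{228 - \left(\frac{1}{2} - \frac{\sqrt{196 + 2025}}{4}\right)} = \frac{1}{228 - \left(\frac{1}{2} - \frac{\sqrt{2221}}{4}\right)} = \frac{1}{\frac{455}{2} + \frac{\sqrt{2221}}{4}}$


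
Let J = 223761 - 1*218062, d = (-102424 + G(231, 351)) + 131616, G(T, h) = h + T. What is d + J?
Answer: 35473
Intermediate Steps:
G(T, h) = T + h
d = 29774 (d = (-102424 + (231 + 351)) + 131616 = (-102424 + 582) + 131616 = -101842 + 131616 = 29774)
J = 5699 (J = 223761 - 218062 = 5699)
d + J = 29774 + 5699 = 35473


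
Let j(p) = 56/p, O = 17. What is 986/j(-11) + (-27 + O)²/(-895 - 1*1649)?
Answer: -215608/1113 ≈ -193.72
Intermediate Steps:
986/j(-11) + (-27 + O)²/(-895 - 1*1649) = 986/((56/(-11))) + (-27 + 17)²/(-895 - 1*1649) = 986/((56*(-1/11))) + (-10)²/(-895 - 1649) = 986/(-56/11) + 100/(-2544) = 986*(-11/56) + 100*(-1/2544) = -5423/28 - 25/636 = -215608/1113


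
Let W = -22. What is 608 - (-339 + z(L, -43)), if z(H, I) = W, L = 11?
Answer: 969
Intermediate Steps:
z(H, I) = -22
608 - (-339 + z(L, -43)) = 608 - (-339 - 22) = 608 - 1*(-361) = 608 + 361 = 969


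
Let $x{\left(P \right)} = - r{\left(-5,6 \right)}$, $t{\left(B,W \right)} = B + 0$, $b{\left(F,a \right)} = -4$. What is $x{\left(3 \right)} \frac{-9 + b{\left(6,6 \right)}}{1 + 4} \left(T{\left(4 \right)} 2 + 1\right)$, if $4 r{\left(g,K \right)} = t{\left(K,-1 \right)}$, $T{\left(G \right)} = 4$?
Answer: $\frac{351}{10} \approx 35.1$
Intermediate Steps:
$t{\left(B,W \right)} = B$
$r{\left(g,K \right)} = \frac{K}{4}$
$x{\left(P \right)} = - \frac{3}{2}$ ($x{\left(P \right)} = - \frac{6}{4} = \left(-1\right) \frac{3}{2} = - \frac{3}{2}$)
$x{\left(3 \right)} \frac{-9 + b{\left(6,6 \right)}}{1 + 4} \left(T{\left(4 \right)} 2 + 1\right) = - \frac{3 \frac{-9 - 4}{1 + 4}}{2} \left(4 \cdot 2 + 1\right) = - \frac{3 \left(- \frac{13}{5}\right)}{2} \left(8 + 1\right) = - \frac{3 \left(\left(-13\right) \frac{1}{5}\right)}{2} \cdot 9 = \left(- \frac{3}{2}\right) \left(- \frac{13}{5}\right) 9 = \frac{39}{10} \cdot 9 = \frac{351}{10}$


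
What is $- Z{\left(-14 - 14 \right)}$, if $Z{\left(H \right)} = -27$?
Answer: $27$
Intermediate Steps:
$- Z{\left(-14 - 14 \right)} = \left(-1\right) \left(-27\right) = 27$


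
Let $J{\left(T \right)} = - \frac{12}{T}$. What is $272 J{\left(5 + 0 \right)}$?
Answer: $- \frac{3264}{5} \approx -652.8$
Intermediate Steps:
$272 J{\left(5 + 0 \right)} = 272 \left(- \frac{12}{5 + 0}\right) = 272 \left(- \frac{12}{5}\right) = - \frac{3264}{5}$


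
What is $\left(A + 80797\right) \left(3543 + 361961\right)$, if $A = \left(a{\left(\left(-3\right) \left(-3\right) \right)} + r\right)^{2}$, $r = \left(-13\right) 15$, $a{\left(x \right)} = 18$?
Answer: $40982501504$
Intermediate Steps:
$r = -195$
$A = 31329$ ($A = \left(18 - 195\right)^{2} = \left(-177\right)^{2} = 31329$)
$\left(A + 80797\right) \left(3543 + 361961\right) = \left(31329 + 80797\right) \left(3543 + 361961\right) = 112126 \cdot 365504 = 40982501504$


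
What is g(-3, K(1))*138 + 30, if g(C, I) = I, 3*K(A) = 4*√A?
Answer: 214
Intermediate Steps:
K(A) = 4*√A/3 (K(A) = (4*√A)/3 = 4*√A/3)
g(-3, K(1))*138 + 30 = (4*√1/3)*138 + 30 = ((4/3)*1)*138 + 30 = (4/3)*138 + 30 = 184 + 30 = 214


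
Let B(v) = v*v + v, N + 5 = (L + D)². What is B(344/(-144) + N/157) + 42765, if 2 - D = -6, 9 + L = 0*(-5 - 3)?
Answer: 341560364671/7986276 ≈ 42768.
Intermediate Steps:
L = -9 (L = -9 + 0*(-5 - 3) = -9 + 0*(-8) = -9 + 0 = -9)
D = 8 (D = 2 - 1*(-6) = 2 + 6 = 8)
N = -4 (N = -5 + (-9 + 8)² = -5 + (-1)² = -5 + 1 = -4)
B(v) = v + v² (B(v) = v² + v = v + v²)
B(344/(-144) + N/157) + 42765 = (344/(-144) - 4/157)*(1 + (344/(-144) - 4/157)) + 42765 = (344*(-1/144) - 4*1/157)*(1 + (344*(-1/144) - 4*1/157)) + 42765 = (-43/18 - 4/157)*(1 + (-43/18 - 4/157)) + 42765 = -6823*(1 - 6823/2826)/2826 + 42765 = -6823/2826*(-3997/2826) + 42765 = 27271531/7986276 + 42765 = 341560364671/7986276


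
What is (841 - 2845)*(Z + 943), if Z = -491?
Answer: -905808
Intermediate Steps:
(841 - 2845)*(Z + 943) = (841 - 2845)*(-491 + 943) = -2004*452 = -905808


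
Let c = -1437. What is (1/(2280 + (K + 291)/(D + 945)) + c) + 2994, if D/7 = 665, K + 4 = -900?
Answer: 19878827159/12767387 ≈ 1557.0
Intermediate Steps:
K = -904 (K = -4 - 900 = -904)
D = 4655 (D = 7*665 = 4655)
(1/(2280 + (K + 291)/(D + 945)) + c) + 2994 = (1/(2280 + (-904 + 291)/(4655 + 945)) - 1437) + 2994 = (1/(2280 - 613/5600) - 1437) + 2994 = (1/(12767387/5600) - 1437) + 2994 = (5600/12767387 - 1437) + 2994 = -18346729519/12767387 + 2994 = 19878827159/12767387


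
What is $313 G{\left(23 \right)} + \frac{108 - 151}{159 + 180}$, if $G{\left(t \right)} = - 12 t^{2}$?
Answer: $- \frac{673567279}{339} \approx -1.9869 \cdot 10^{6}$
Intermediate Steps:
$313 G{\left(23 \right)} + \frac{108 - 151}{159 + 180} = 313 \left(- 12 \cdot 23^{2}\right) + \frac{108 - 151}{159 + 180} = 313 \left(\left(-12\right) 529\right) - \frac{43}{339} = 313 \left(-6348\right) - \frac{43}{339} = -1986924 - \frac{43}{339} = - \frac{673567279}{339}$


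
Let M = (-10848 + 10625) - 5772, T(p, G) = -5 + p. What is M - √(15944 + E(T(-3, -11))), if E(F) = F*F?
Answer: -5995 - 2*√4002 ≈ -6121.5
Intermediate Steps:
E(F) = F²
M = -5995 (M = -223 - 5772 = -5995)
M - √(15944 + E(T(-3, -11))) = -5995 - √(15944 + (-5 - 3)²) = -5995 - √(15944 + (-8)²) = -5995 - √(15944 + 64) = -5995 - √16008 = -5995 - 2*√4002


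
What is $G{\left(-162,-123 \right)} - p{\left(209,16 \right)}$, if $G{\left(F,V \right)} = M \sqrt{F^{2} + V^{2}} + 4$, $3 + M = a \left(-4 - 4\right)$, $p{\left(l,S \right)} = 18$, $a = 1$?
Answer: $-14 - 33 \sqrt{4597} \approx -2251.4$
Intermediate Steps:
$M = -11$ ($M = -3 + 1 \left(-4 - 4\right) = -3 + 1 \left(-8\right) = -3 - 8 = -11$)
$G{\left(F,V \right)} = 4 - 11 \sqrt{F^{2} + V^{2}}$ ($G{\left(F,V \right)} = - 11 \sqrt{F^{2} + V^{2}} + 4 = 4 - 11 \sqrt{F^{2} + V^{2}}$)
$G{\left(-162,-123 \right)} - p{\left(209,16 \right)} = \left(4 - 11 \sqrt{\left(-162\right)^{2} + \left(-123\right)^{2}}\right) - 18 = \left(4 - 11 \sqrt{26244 + 15129}\right) - 18 = \left(4 - 11 \sqrt{41373}\right) - 18 = \left(4 - 11 \cdot 3 \sqrt{4597}\right) - 18 = \left(4 - 33 \sqrt{4597}\right) - 18 = -14 - 33 \sqrt{4597}$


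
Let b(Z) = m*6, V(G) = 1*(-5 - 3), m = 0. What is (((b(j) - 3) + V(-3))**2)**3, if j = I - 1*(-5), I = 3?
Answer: 1771561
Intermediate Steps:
V(G) = -8 (V(G) = 1*(-8) = -8)
j = 8 (j = 3 - 1*(-5) = 3 + 5 = 8)
b(Z) = 0 (b(Z) = 0*6 = 0)
(((b(j) - 3) + V(-3))**2)**3 = (((0 - 3) - 8)**2)**3 = ((-3 - 8)**2)**3 = ((-11)**2)**3 = 121**3 = 1771561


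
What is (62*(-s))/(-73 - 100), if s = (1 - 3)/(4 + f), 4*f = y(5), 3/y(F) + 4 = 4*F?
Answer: -7936/44807 ≈ -0.17712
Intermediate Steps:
y(F) = 3/(-4 + 4*F)
f = 3/64 (f = (3/(4*(-1 + 5)))/4 = ((¾)/4)/4 = ((¾)*(¼))/4 = (¼)*(3/16) = 3/64 ≈ 0.046875)
s = -128/259 (s = (1 - 3)/(4 + 3/64) = -2/259/64 = -2*64/259 = -128/259 ≈ -0.49421)
(62*(-s))/(-73 - 100) = (62*(-1*(-128/259)))/(-73 - 100) = (62*(128/259))/(-173) = (7936/259)*(-1/173) = -7936/44807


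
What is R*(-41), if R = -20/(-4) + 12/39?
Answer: -2829/13 ≈ -217.62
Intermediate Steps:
R = 69/13 (R = -20*(-¼) + 12*(1/39) = 5 + 4/13 = 69/13 ≈ 5.3077)
R*(-41) = (69/13)*(-41) = -2829/13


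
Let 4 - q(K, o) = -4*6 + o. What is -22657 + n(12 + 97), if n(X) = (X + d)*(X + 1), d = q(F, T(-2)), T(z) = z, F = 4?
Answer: -7367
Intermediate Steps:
q(K, o) = 28 - o (q(K, o) = 4 - (-4*6 + o) = 4 - (-24 + o) = 4 + (24 - o) = 28 - o)
d = 30 (d = 28 - 1*(-2) = 28 + 2 = 30)
n(X) = (1 + X)*(30 + X) (n(X) = (X + 30)*(X + 1) = (30 + X)*(1 + X) = (1 + X)*(30 + X))
-22657 + n(12 + 97) = -22657 + (30 + (12 + 97)**2 + 31*(12 + 97)) = -22657 + (30 + 109**2 + 31*109) = -22657 + (30 + 11881 + 3379) = -22657 + 15290 = -7367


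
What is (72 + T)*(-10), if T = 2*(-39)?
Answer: 60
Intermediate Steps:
T = -78
(72 + T)*(-10) = (72 - 78)*(-10) = -6*(-10) = 60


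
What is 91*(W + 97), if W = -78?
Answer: 1729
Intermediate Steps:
91*(W + 97) = 91*(-78 + 97) = 91*19 = 1729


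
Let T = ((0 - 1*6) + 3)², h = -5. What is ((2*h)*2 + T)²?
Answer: 121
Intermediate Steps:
T = 9 (T = ((0 - 6) + 3)² = (-6 + 3)² = (-3)² = 9)
((2*h)*2 + T)² = ((2*(-5))*2 + 9)² = (-10*2 + 9)² = (-20 + 9)² = (-11)² = 121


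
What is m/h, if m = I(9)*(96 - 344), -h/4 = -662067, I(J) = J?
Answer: -2/2373 ≈ -0.00084282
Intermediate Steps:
h = 2648268 (h = -4*(-662067) = 2648268)
m = -2232 (m = 9*(96 - 344) = 9*(-248) = -2232)
m/h = -2232/2648268 = -2232*1/2648268 = -2/2373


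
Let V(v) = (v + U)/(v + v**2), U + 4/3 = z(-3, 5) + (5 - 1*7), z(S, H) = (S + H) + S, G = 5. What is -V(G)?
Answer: -1/45 ≈ -0.022222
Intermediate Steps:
z(S, H) = H + 2*S (z(S, H) = (H + S) + S = H + 2*S)
U = -13/3 (U = -4/3 + ((5 + 2*(-3)) + (5 - 1*7)) = -4/3 + ((5 - 6) + (5 - 7)) = -4/3 + (-1 - 2) = -4/3 - 3 = -13/3 ≈ -4.3333)
V(v) = (-13/3 + v)/(v + v**2) (V(v) = (v - 13/3)/(v + v**2) = (-13/3 + v)/(v + v**2))
-V(G) = -(-13/3 + 5)/(5*(1 + 5)) = -2/(5*6*3) = -1*1/45 = -1/45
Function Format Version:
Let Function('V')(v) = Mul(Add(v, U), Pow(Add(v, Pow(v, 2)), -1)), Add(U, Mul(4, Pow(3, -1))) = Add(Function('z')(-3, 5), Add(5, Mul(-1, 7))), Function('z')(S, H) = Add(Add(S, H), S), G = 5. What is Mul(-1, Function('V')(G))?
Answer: Rational(-1, 45) ≈ -0.022222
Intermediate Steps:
Function('z')(S, H) = Add(H, Mul(2, S)) (Function('z')(S, H) = Add(Add(H, S), S) = Add(H, Mul(2, S)))
U = Rational(-13, 3) (U = Add(Rational(-4, 3), Add(Add(5, Mul(2, -3)), Add(5, Mul(-1, 7)))) = Add(Rational(-4, 3), Add(Add(5, -6), Add(5, -7))) = Add(Rational(-4, 3), Add(-1, -2)) = Add(Rational(-4, 3), -3) = Rational(-13, 3) ≈ -4.3333)
Function('V')(v) = Mul(Pow(Add(v, Pow(v, 2)), -1), Add(Rational(-13, 3), v)) (Function('V')(v) = Mul(Add(v, Rational(-13, 3)), Pow(Add(v, Pow(v, 2)), -1)) = Mul(Add(Rational(-13, 3), v), Pow(Add(v, Pow(v, 2)), -1)) = Mul(Pow(Add(v, Pow(v, 2)), -1), Add(Rational(-13, 3), v)))
Mul(-1, Function('V')(G)) = Mul(-1, Mul(Pow(5, -1), Pow(Add(1, 5), -1), Add(Rational(-13, 3), 5))) = Mul(-1, Mul(Rational(1, 5), Pow(6, -1), Rational(2, 3))) = Mul(-1, Mul(Rational(1, 5), Rational(1, 6), Rational(2, 3))) = Mul(-1, Rational(1, 45)) = Rational(-1, 45)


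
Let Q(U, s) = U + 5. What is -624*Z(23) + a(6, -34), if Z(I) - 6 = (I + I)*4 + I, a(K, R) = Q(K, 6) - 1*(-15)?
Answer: -132886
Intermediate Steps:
Q(U, s) = 5 + U
a(K, R) = 20 + K (a(K, R) = (5 + K) - 1*(-15) = (5 + K) + 15 = 20 + K)
Z(I) = 6 + 9*I (Z(I) = 6 + ((I + I)*4 + I) = 6 + ((2*I)*4 + I) = 6 + (8*I + I) = 6 + 9*I)
-624*Z(23) + a(6, -34) = -624*(6 + 9*23) + (20 + 6) = -624*(6 + 207) + 26 = -624*213 + 26 = -132912 + 26 = -132886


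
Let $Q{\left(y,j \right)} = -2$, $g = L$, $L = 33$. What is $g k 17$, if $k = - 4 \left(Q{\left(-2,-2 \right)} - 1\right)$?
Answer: $6732$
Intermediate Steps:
$g = 33$
$k = 12$ ($k = - 4 \left(-2 - 1\right) = \left(-4\right) \left(-3\right) = 12$)
$g k 17 = 33 \cdot 12 \cdot 17 = 396 \cdot 17 = 6732$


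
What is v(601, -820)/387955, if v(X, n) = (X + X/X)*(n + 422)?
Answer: -239596/387955 ≈ -0.61759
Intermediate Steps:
v(X, n) = (1 + X)*(422 + n) (v(X, n) = (X + 1)*(422 + n) = (1 + X)*(422 + n))
v(601, -820)/387955 = (422 - 820 + 422*601 + 601*(-820))/387955 = (422 - 820 + 253622 - 492820)*(1/387955) = -239596*1/387955 = -239596/387955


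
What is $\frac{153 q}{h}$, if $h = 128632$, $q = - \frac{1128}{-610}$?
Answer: $\frac{21573}{9808190} \approx 0.0021995$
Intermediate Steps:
$q = \frac{564}{305}$ ($q = \left(-1128\right) \left(- \frac{1}{610}\right) = \frac{564}{305} \approx 1.8492$)
$\frac{153 q}{h} = \frac{153 \cdot \frac{564}{305}}{128632} = \frac{86292}{305} \cdot \frac{1}{128632} = \frac{21573}{9808190}$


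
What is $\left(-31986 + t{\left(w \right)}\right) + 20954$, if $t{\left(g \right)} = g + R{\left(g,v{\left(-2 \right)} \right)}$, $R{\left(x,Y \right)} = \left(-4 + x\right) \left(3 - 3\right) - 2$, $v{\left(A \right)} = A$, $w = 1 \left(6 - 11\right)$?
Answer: $-11039$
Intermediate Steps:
$w = -5$ ($w = 1 \left(-5\right) = -5$)
$R{\left(x,Y \right)} = -2$ ($R{\left(x,Y \right)} = \left(-4 + x\right) 0 - 2 = 0 - 2 = -2$)
$t{\left(g \right)} = -2 + g$ ($t{\left(g \right)} = g - 2 = -2 + g$)
$\left(-31986 + t{\left(w \right)}\right) + 20954 = \left(-31986 - 7\right) + 20954 = -31993 + 20954 = -11039$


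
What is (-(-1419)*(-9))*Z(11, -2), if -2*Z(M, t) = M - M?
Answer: 0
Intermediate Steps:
Z(M, t) = 0 (Z(M, t) = -(M - M)/2 = -1/2*0 = 0)
(-(-1419)*(-9))*Z(11, -2) = -(-1419)*(-9)*0 = -129*99*0 = -12771*0 = 0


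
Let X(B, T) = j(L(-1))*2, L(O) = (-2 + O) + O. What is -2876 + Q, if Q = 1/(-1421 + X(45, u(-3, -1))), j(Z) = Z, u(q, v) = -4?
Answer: -4109805/1429 ≈ -2876.0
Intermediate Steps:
L(O) = -2 + 2*O
X(B, T) = -8 (X(B, T) = (-2 + 2*(-1))*2 = (-2 - 2)*2 = -4*2 = -8)
Q = -1/1429 (Q = 1/(-1421 - 8) = 1/(-1429) = -1/1429 ≈ -0.00069979)
-2876 + Q = -2876 - 1/1429 = -4109805/1429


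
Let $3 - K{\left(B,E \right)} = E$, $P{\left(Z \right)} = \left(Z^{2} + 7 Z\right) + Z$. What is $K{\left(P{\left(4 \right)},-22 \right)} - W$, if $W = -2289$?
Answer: $2314$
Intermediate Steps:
$P{\left(Z \right)} = Z^{2} + 8 Z$
$K{\left(B,E \right)} = 3 - E$
$K{\left(P{\left(4 \right)},-22 \right)} - W = \left(3 - -22\right) - -2289 = \left(3 + 22\right) + 2289 = 25 + 2289 = 2314$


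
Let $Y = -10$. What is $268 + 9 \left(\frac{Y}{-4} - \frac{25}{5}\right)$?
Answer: $\frac{491}{2} \approx 245.5$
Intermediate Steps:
$268 + 9 \left(\frac{Y}{-4} - \frac{25}{5}\right) = 268 + 9 \left(- \frac{10}{-4} - \frac{25}{5}\right) = 268 + 9 \left(\left(-10\right) \left(- \frac{1}{4}\right) - 5\right) = 268 + 9 \left(\frac{5}{2} - 5\right) = 268 + 9 \left(- \frac{5}{2}\right) = 268 - \frac{45}{2} = \frac{491}{2}$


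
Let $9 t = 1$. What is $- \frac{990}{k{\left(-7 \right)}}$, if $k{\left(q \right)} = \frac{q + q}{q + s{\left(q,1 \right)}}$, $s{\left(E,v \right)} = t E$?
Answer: $-550$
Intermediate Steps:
$t = \frac{1}{9}$ ($t = \frac{1}{9} \cdot 1 = \frac{1}{9} \approx 0.11111$)
$s{\left(E,v \right)} = \frac{E}{9}$
$k{\left(q \right)} = \frac{9}{5}$ ($k{\left(q \right)} = \frac{q + q}{q + \frac{q}{9}} = \frac{2 q}{\frac{10}{9} q} = 2 q \frac{9}{10 q} = \frac{9}{5}$)
$- \frac{990}{k{\left(-7 \right)}} = - \frac{990}{\frac{9}{5}} = \left(-990\right) \frac{5}{9} = -550$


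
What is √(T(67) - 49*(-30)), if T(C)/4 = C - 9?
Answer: √1702 ≈ 41.255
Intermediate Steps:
T(C) = -36 + 4*C (T(C) = 4*(C - 9) = 4*(-9 + C) = -36 + 4*C)
√(T(67) - 49*(-30)) = √((-36 + 4*67) - 49*(-30)) = √((-36 + 268) + 1470) = √(232 + 1470) = √1702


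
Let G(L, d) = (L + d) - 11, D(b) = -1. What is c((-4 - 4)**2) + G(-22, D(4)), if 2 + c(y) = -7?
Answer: -43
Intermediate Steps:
G(L, d) = -11 + L + d
c(y) = -9 (c(y) = -2 - 7 = -9)
c((-4 - 4)**2) + G(-22, D(4)) = -9 + (-11 - 22 - 1) = -9 - 34 = -43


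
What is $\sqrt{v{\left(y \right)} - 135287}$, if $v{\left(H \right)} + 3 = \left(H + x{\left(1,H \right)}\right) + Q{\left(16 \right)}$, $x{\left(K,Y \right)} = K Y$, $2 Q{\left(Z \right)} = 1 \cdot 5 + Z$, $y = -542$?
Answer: $\frac{9 i \sqrt{6734}}{2} \approx 369.27 i$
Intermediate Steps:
$Q{\left(Z \right)} = \frac{5}{2} + \frac{Z}{2}$ ($Q{\left(Z \right)} = \frac{1 \cdot 5 + Z}{2} = \frac{5 + Z}{2} = \frac{5}{2} + \frac{Z}{2}$)
$v{\left(H \right)} = \frac{15}{2} + 2 H$ ($v{\left(H \right)} = -3 + \left(\left(H + 1 H\right) + \left(\frac{5}{2} + \frac{1}{2} \cdot 16\right)\right) = -3 + \left(\left(H + H\right) + \left(\frac{5}{2} + 8\right)\right) = -3 + \left(2 H + \frac{21}{2}\right) = -3 + \left(\frac{21}{2} + 2 H\right) = \frac{15}{2} + 2 H$)
$\sqrt{v{\left(y \right)} - 135287} = \sqrt{\left(\frac{15}{2} + 2 \left(-542\right)\right) - 135287} = \sqrt{\left(\frac{15}{2} - 1084\right) - 135287} = \sqrt{- \frac{2153}{2} - 135287} = \sqrt{- \frac{272727}{2}} = \frac{9 i \sqrt{6734}}{2}$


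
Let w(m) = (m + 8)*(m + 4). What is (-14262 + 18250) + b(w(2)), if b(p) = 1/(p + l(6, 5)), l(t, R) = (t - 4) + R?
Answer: 267197/67 ≈ 3988.0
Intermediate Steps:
w(m) = (4 + m)*(8 + m) (w(m) = (8 + m)*(4 + m) = (4 + m)*(8 + m))
l(t, R) = -4 + R + t (l(t, R) = (-4 + t) + R = -4 + R + t)
b(p) = 1/(7 + p) (b(p) = 1/(p + (-4 + 5 + 6)) = 1/(p + 7) = 1/(7 + p))
(-14262 + 18250) + b(w(2)) = (-14262 + 18250) + 1/(7 + (32 + 2**2 + 12*2)) = 3988 + 1/(7 + (32 + 4 + 24)) = 3988 + 1/(7 + 60) = 3988 + 1/67 = 267197/67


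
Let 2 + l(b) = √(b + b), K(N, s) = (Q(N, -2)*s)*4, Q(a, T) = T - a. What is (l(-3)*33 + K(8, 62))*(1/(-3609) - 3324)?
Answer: 30542623082/3609 - 131959487*I*√6/1203 ≈ 8.4629e+6 - 2.6869e+5*I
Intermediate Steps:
K(N, s) = 4*s*(-2 - N) (K(N, s) = ((-2 - N)*s)*4 = (s*(-2 - N))*4 = 4*s*(-2 - N))
l(b) = -2 + √2*√b (l(b) = -2 + √(b + b) = -2 + √(2*b) = -2 + √2*√b)
(l(-3)*33 + K(8, 62))*(1/(-3609) - 3324) = ((-2 + √2*√(-3))*33 - 4*62*(2 + 8))*(1/(-3609) - 3324) = ((-2 + √2*(I*√3))*33 - 4*62*10)*(-1/3609 - 3324) = ((-2 + I*√6)*33 - 2480)*(-11996317/3609) = ((-66 + 33*I*√6) - 2480)*(-11996317/3609) = (-2546 + 33*I*√6)*(-11996317/3609) = 30542623082/3609 - 131959487*I*√6/1203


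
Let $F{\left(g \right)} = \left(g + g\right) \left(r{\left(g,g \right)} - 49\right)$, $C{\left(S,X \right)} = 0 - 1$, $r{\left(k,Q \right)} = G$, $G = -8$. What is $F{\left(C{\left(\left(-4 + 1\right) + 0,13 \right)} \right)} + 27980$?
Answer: $28094$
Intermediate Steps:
$r{\left(k,Q \right)} = -8$
$C{\left(S,X \right)} = -1$ ($C{\left(S,X \right)} = 0 - 1 = -1$)
$F{\left(g \right)} = - 114 g$ ($F{\left(g \right)} = \left(g + g\right) \left(-8 - 49\right) = 2 g \left(-57\right) = - 114 g$)
$F{\left(C{\left(\left(-4 + 1\right) + 0,13 \right)} \right)} + 27980 = \left(-114\right) \left(-1\right) + 27980 = 114 + 27980 = 28094$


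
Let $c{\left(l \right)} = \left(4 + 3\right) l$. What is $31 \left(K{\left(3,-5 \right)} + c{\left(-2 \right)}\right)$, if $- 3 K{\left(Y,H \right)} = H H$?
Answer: $- \frac{2077}{3} \approx -692.33$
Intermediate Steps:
$c{\left(l \right)} = 7 l$
$K{\left(Y,H \right)} = - \frac{H^{2}}{3}$ ($K{\left(Y,H \right)} = - \frac{H H}{3} = - \frac{H^{2}}{3}$)
$31 \left(K{\left(3,-5 \right)} + c{\left(-2 \right)}\right) = 31 \left(- \frac{\left(-5\right)^{2}}{3} + 7 \left(-2\right)\right) = 31 \left(\left(- \frac{1}{3}\right) 25 - 14\right) = 31 \left(- \frac{25}{3} - 14\right) = 31 \left(- \frac{67}{3}\right) = - \frac{2077}{3}$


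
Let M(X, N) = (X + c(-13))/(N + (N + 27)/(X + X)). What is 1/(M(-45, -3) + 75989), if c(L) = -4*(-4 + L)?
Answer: 49/3723116 ≈ 1.3161e-5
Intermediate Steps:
c(L) = 16 - 4*L
M(X, N) = (68 + X)/(N + (27 + N)/(2*X)) (M(X, N) = (X + (16 - 4*(-13)))/(N + (N + 27)/(X + X)) = (X + (16 + 52))/(N + (27 + N)/((2*X))) = (X + 68)/(N + (27 + N)*(1/(2*X))) = (68 + X)/(N + (27 + N)/(2*X)))
1/(M(-45, -3) + 75989) = 1/(2*(-45)*(68 - 45)/(27 - 3 + 2*(-3)*(-45)) + 75989) = 1/(2*(-45)*23/(27 - 3 + 270) + 75989) = 1/(2*(-45)*23/294 + 75989) = 1/(2*(-45)*(1/294)*23 + 75989) = 1/(-345/49 + 75989) = 1/(3723116/49) = 49/3723116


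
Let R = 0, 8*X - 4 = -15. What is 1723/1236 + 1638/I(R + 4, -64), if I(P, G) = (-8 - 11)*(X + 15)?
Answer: -12628211/2559756 ≈ -4.9334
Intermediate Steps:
X = -11/8 (X = 1/2 + (1/8)*(-15) = 1/2 - 15/8 = -11/8 ≈ -1.3750)
I(P, G) = -2071/8 (I(P, G) = (-8 - 11)*(-11/8 + 15) = -19*109/8 = -2071/8)
1723/1236 + 1638/I(R + 4, -64) = 1723/1236 + 1638/(-2071/8) = 1723*(1/1236) + 1638*(-8/2071) = 1723/1236 - 13104/2071 = -12628211/2559756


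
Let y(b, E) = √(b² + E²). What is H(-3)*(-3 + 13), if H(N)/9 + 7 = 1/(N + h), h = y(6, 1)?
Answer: -8685/14 + 45*√37/14 ≈ -600.81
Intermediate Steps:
y(b, E) = √(E² + b²)
h = √37 (h = √(1² + 6²) = √(1 + 36) = √37 ≈ 6.0828)
H(N) = -63 + 9/(N + √37)
H(-3)*(-3 + 13) = (9*(1 - 7*(-3) - 7*√37)/(-3 + √37))*(-3 + 13) = (9*(1 + 21 - 7*√37)/(-3 + √37))*10 = (9*(22 - 7*√37)/(-3 + √37))*10 = 90*(22 - 7*√37)/(-3 + √37)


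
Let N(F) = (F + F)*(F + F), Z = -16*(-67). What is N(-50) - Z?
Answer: 8928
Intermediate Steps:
Z = 1072
N(F) = 4*F**2 (N(F) = (2*F)*(2*F) = 4*F**2)
N(-50) - Z = 4*(-50)**2 - 1*1072 = 4*2500 - 1072 = 10000 - 1072 = 8928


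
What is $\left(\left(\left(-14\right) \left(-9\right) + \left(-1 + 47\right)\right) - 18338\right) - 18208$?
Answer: $-36374$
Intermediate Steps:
$\left(\left(\left(-14\right) \left(-9\right) + \left(-1 + 47\right)\right) - 18338\right) - 18208 = \left(\left(126 + 46\right) - 18338\right) - 18208 = \left(172 - 18338\right) - 18208 = -18166 - 18208 = -36374$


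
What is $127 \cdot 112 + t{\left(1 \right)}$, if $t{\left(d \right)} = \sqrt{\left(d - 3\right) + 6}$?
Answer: $14226$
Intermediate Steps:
$t{\left(d \right)} = \sqrt{3 + d}$ ($t{\left(d \right)} = \sqrt{\left(d - 3\right) + 6} = \sqrt{\left(-3 + d\right) + 6} = \sqrt{3 + d}$)
$127 \cdot 112 + t{\left(1 \right)} = 127 \cdot 112 + \sqrt{3 + 1} = 14224 + \sqrt{4} = 14224 + 2 = 14226$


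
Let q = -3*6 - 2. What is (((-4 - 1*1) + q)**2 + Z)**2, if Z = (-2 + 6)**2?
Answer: 410881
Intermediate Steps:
Z = 16 (Z = 4**2 = 16)
q = -20 (q = -18 - 2 = -20)
(((-4 - 1*1) + q)**2 + Z)**2 = (((-4 - 1*1) - 20)**2 + 16)**2 = (((-4 - 1) - 20)**2 + 16)**2 = ((-5 - 20)**2 + 16)**2 = ((-25)**2 + 16)**2 = (625 + 16)**2 = 641**2 = 410881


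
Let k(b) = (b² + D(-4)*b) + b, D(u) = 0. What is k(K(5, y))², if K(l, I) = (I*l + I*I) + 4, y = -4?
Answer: 0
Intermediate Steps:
K(l, I) = 4 + I² + I*l (K(l, I) = (I*l + I²) + 4 = (I² + I*l) + 4 = 4 + I² + I*l)
k(b) = b + b² (k(b) = (b² + 0*b) + b = (b² + 0) + b = b² + b = b + b²)
k(K(5, y))² = ((4 + (-4)² - 4*5)*(1 + (4 + (-4)² - 4*5)))² = ((4 + 16 - 20)*(1 + (4 + 16 - 20)))² = (0*(1 + 0))² = (0*1)² = 0² = 0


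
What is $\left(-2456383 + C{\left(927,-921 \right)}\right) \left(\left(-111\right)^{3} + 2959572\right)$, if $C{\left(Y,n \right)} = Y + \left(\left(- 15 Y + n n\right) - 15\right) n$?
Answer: $-1227171753383277$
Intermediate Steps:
$C{\left(Y,n \right)} = Y + n \left(-15 + n^{2} - 15 Y\right)$ ($C{\left(Y,n \right)} = Y + \left(\left(- 15 Y + n^{2}\right) - 15\right) n = Y + \left(\left(n^{2} - 15 Y\right) - 15\right) n = Y + \left(-15 + n^{2} - 15 Y\right) n = Y + n \left(-15 + n^{2} - 15 Y\right)$)
$\left(-2456383 + C{\left(927,-921 \right)}\right) \left(\left(-111\right)^{3} + 2959572\right) = \left(-2456383 + \left(927 + \left(-921\right)^{3} - -13815 - 13905 \left(-921\right)\right)\right) \left(\left(-111\right)^{3} + 2959572\right) = \left(-2456383 + \left(927 - 781229961 + 13815 + 12806505\right)\right) \left(-1367631 + 2959572\right) = \left(-2456383 - 768408714\right) 1591941 = \left(-770865097\right) 1591941 = -1227171753383277$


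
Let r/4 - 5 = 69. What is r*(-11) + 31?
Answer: -3225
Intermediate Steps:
r = 296 (r = 20 + 4*69 = 20 + 276 = 296)
r*(-11) + 31 = 296*(-11) + 31 = -3256 + 31 = -3225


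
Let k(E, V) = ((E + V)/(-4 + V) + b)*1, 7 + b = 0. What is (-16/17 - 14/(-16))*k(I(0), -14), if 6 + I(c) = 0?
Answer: 53/136 ≈ 0.38971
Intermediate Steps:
b = -7 (b = -7 + 0 = -7)
I(c) = -6 (I(c) = -6 + 0 = -6)
k(E, V) = -7 + (E + V)/(-4 + V) (k(E, V) = ((E + V)/(-4 + V) - 7)*1 = (-7 + (E + V)/(-4 + V))*1 = -7 + (E + V)/(-4 + V))
(-16/17 - 14/(-16))*k(I(0), -14) = (-16/17 - 14/(-16))*((28 - 6 - 6*(-14))/(-4 - 14)) = (-16*1/17 - 14*(-1/16))*((28 - 6 + 84)/(-18)) = (-16/17 + 7/8)*(-1/18*106) = -9/136*(-53/9) = 53/136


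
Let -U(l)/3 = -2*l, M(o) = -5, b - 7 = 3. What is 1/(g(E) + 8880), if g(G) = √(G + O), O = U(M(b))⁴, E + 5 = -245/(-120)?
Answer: 213120/1873065671 - 2*√116639574/1873065671 ≈ 0.00010225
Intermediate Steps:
b = 10 (b = 7 + 3 = 10)
U(l) = 6*l (U(l) = -(-6)*l = 6*l)
E = -71/24 (E = -5 - 245/(-120) = -5 - 245*(-1/120) = -5 + 49/24 = -71/24 ≈ -2.9583)
O = 810000 (O = (6*(-5))⁴ = (-30)⁴ = 810000)
g(G) = √(810000 + G) (g(G) = √(G + 810000) = √(810000 + G))
1/(g(E) + 8880) = 1/(√(810000 - 71/24) + 8880) = 1/(√(19439929/24) + 8880) = 1/(√116639574/12 + 8880) = 1/(8880 + √116639574/12)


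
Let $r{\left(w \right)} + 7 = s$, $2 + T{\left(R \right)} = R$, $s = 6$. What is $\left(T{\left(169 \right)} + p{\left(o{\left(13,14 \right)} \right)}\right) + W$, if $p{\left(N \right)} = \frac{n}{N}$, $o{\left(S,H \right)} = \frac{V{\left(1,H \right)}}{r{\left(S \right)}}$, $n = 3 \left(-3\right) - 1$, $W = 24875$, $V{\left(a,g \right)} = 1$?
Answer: $25052$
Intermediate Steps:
$T{\left(R \right)} = -2 + R$
$r{\left(w \right)} = -1$ ($r{\left(w \right)} = -7 + 6 = -1$)
$n = -10$ ($n = -9 - 1 = -10$)
$o{\left(S,H \right)} = -1$ ($o{\left(S,H \right)} = 1 \frac{1}{-1} = 1 \left(-1\right) = -1$)
$p{\left(N \right)} = - \frac{10}{N}$
$\left(T{\left(169 \right)} + p{\left(o{\left(13,14 \right)} \right)}\right) + W = \left(\left(-2 + 169\right) - \frac{10}{-1}\right) + 24875 = \left(167 - -10\right) + 24875 = \left(167 + 10\right) + 24875 = 177 + 24875 = 25052$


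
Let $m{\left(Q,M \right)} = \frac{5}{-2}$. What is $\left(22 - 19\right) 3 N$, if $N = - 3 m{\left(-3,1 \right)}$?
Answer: $\frac{135}{2} \approx 67.5$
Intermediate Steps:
$m{\left(Q,M \right)} = - \frac{5}{2}$ ($m{\left(Q,M \right)} = 5 \left(- \frac{1}{2}\right) = - \frac{5}{2}$)
$N = \frac{15}{2}$ ($N = \left(-3\right) \left(- \frac{5}{2}\right) = \frac{15}{2} \approx 7.5$)
$\left(22 - 19\right) 3 N = \left(22 - 19\right) 3 \cdot \frac{15}{2} = 3 \cdot 3 \cdot \frac{15}{2} = 9 \cdot \frac{15}{2} = \frac{135}{2}$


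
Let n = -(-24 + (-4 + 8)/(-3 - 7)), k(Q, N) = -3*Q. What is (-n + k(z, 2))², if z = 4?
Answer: 33124/25 ≈ 1325.0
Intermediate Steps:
n = 122/5 (n = -(-24 + 4/(-10)) = -(-24 + 4*(-⅒)) = -(-24 - ⅖) = -1*(-122/5) = 122/5 ≈ 24.400)
(-n + k(z, 2))² = (-1*122/5 - 3*4)² = (-122/5 - 12)² = (-182/5)² = 33124/25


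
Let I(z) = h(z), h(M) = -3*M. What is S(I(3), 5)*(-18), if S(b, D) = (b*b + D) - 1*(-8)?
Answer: -1692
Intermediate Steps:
I(z) = -3*z
S(b, D) = 8 + D + b² (S(b, D) = (b² + D) + 8 = (D + b²) + 8 = 8 + D + b²)
S(I(3), 5)*(-18) = (8 + 5 + (-3*3)²)*(-18) = (8 + 5 + (-9)²)*(-18) = (8 + 5 + 81)*(-18) = 94*(-18) = -1692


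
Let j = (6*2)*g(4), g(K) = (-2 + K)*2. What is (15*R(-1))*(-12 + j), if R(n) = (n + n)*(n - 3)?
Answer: 4320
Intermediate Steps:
R(n) = 2*n*(-3 + n) (R(n) = (2*n)*(-3 + n) = 2*n*(-3 + n))
g(K) = -4 + 2*K
j = 48 (j = (6*2)*(-4 + 2*4) = 12*(-4 + 8) = 12*4 = 48)
(15*R(-1))*(-12 + j) = (15*(2*(-1)*(-3 - 1)))*(-12 + 48) = (15*(2*(-1)*(-4)))*36 = (15*8)*36 = 120*36 = 4320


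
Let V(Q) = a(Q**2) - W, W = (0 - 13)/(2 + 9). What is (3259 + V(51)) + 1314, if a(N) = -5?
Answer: 50261/11 ≈ 4569.2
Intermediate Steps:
W = -13/11 ≈ -1.1818
V(Q) = -42/11 (V(Q) = -5 - 1*(-13/11) = -5 + 13/11 = -42/11)
(3259 + V(51)) + 1314 = (3259 - 42/11) + 1314 = 35807/11 + 1314 = 50261/11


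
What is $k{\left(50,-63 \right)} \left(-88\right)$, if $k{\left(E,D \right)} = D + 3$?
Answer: $5280$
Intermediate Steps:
$k{\left(E,D \right)} = 3 + D$
$k{\left(50,-63 \right)} \left(-88\right) = \left(3 - 63\right) \left(-88\right) = \left(-60\right) \left(-88\right) = 5280$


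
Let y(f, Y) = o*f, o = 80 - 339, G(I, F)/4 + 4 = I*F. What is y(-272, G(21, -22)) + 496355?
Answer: 566803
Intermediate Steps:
G(I, F) = -16 + 4*F*I (G(I, F) = -16 + 4*(I*F) = -16 + 4*(F*I) = -16 + 4*F*I)
o = -259
y(f, Y) = -259*f
y(-272, G(21, -22)) + 496355 = -259*(-272) + 496355 = 70448 + 496355 = 566803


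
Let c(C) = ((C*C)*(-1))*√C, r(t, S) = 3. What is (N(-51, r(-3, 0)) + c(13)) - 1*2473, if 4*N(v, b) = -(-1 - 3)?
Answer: -2472 - 169*√13 ≈ -3081.3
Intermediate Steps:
c(C) = -C^(5/2) (c(C) = (C²*(-1))*√C = (-C²)*√C = -C^(5/2))
N(v, b) = 1 (N(v, b) = (-(-1 - 3))/4 = (-1*(-4))/4 = (¼)*4 = 1)
(N(-51, r(-3, 0)) + c(13)) - 1*2473 = (1 - 13^(5/2)) - 1*2473 = (1 - 169*√13) - 2473 = -2472 - 169*√13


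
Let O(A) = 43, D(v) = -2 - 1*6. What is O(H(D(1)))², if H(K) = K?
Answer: 1849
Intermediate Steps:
D(v) = -8 (D(v) = -2 - 6 = -8)
O(H(D(1)))² = 43² = 1849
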